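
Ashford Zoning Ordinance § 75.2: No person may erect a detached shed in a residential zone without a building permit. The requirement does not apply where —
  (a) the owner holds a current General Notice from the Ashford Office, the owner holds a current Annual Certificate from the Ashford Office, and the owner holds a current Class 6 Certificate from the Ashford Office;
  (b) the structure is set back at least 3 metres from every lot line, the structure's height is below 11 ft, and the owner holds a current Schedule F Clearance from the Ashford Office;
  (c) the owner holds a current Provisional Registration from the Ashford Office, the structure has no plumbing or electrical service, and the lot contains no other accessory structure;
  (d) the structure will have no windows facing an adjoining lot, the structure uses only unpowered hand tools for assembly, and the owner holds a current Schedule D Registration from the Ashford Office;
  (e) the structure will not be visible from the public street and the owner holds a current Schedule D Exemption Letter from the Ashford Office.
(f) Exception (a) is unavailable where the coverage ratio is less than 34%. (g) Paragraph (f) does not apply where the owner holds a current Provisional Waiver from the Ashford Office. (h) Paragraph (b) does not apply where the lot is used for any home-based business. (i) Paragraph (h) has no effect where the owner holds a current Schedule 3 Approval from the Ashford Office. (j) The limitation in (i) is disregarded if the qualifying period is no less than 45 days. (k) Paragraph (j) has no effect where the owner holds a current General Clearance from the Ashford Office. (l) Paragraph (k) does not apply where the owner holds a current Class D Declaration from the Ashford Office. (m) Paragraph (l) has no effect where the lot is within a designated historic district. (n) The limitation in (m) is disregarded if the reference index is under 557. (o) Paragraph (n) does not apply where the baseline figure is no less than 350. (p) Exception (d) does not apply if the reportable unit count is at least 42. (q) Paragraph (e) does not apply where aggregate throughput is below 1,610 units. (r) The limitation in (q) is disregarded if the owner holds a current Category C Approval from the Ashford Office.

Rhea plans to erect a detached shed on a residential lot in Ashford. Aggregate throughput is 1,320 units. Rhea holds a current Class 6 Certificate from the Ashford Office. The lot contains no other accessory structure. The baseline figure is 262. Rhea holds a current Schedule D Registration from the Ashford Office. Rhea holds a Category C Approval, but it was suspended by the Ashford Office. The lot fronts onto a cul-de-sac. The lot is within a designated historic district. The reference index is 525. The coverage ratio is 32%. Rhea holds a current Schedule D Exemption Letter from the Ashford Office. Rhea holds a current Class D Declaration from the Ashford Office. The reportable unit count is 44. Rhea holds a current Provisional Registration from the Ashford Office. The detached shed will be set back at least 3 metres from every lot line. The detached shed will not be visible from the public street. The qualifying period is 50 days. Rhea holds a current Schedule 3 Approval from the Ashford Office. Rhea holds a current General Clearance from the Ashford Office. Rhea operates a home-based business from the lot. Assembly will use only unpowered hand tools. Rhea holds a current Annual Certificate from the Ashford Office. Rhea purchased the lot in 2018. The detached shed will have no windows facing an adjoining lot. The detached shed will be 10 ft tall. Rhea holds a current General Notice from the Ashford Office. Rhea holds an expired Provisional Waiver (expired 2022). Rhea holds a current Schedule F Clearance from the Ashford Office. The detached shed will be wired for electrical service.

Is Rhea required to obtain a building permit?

All of (a)'s requirements are met (a current General Notice is held; a current Annual Certificate is held; a current Class 6 Certificate is held). However, paragraphs (f)–(g) must be considered: (f) operates against (a): the coverage ratio is 32%, less than the 34% limit. (g) is not engaged (there is no Provisional Waiver in force), so (f) stands. Exception (a) does not apply.
Exception (b): the setback is at least 3 m on every side; the structure's height is 10 ft, below the 11 ft limit; a current Schedule F Clearance is held — every condition holds. But applying paragraphs (h)–(o): (h) operates against (b): a home-based business operates on the lot. (i) would limit (h) — a current Schedule 3 Approval is held — but (j) sets (i) aside: (j) operates against (i): the qualifying period is 50 days, meeting the 45 days threshold. (k) applies (a current General Clearance is held), but yields to (l): (l) operates — a current Class D Declaration is held. (m) operates (the lot is in a historic district), but is set aside by (n): (n) is engaged — the reference index is 525, under the 557 limit. (o), which would lift (n), is not engaged — the baseline figure is 262, short of 350. Exception (b) does not apply.
Exception (c) does not apply: electrical service is planned.
All of (d)'s requirements are met (no windows face an adjoining lot; assembly uses only hand tools; a current Schedule D Registration is held). However, paragraph (p) must be considered: (p) operates against (d): the reportable unit count is 44, meeting the 42 threshold. (d) is therefore removed.
Exception (e) is satisfied on its face — the structure will not be visible from the street; a current Schedule D Exemption Letter is held. However, paragraphs (q)–(r) must be considered: (q) operates against (e): aggregate throughput is 1,320 units, below the 1,610 units limit. (r), which would lift (q), is inapplicable — the Category C Approval is not current. (e) is therefore removed.
Every exception is unavailable, so the rule governs.

Yes — Rhea must obtain a building permit.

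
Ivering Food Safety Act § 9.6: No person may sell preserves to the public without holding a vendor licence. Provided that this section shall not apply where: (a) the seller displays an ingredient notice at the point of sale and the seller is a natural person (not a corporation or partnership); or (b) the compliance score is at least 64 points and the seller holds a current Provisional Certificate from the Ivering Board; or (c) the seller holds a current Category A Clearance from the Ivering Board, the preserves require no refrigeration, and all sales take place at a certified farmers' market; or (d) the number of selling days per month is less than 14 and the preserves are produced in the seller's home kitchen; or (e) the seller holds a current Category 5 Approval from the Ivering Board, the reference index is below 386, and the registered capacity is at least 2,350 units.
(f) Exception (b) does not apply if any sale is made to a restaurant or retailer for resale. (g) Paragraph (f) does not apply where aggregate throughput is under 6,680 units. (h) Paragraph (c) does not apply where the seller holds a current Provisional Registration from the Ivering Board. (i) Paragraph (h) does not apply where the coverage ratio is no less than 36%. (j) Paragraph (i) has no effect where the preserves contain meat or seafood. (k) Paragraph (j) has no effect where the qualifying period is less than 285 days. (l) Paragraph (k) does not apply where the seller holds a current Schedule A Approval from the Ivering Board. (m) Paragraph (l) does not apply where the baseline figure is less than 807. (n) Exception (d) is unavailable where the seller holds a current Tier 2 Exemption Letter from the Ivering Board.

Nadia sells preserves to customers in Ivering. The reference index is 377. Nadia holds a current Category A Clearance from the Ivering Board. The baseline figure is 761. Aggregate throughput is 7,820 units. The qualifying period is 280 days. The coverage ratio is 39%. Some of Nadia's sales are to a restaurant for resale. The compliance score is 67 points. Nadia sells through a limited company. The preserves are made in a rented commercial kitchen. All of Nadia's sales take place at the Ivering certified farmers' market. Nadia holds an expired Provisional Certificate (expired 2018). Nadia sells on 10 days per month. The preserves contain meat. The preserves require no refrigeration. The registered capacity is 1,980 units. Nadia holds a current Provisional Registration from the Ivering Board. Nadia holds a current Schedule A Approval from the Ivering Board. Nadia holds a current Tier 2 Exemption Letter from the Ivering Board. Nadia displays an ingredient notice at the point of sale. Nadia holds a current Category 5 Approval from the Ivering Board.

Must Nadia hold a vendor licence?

No — exception (c) applies; Nadia is not required to hold a vendor licence.

Exception (a) fails — the seller operates through a limited company.
Exception (b) requires that the seller holds a current Provisional Certificate from the Ivering Board; but there is no Provisional Certificate in force, so (b) is unavailable.
Exception (c): a current Category A Clearance is held; the preserves are shelf-stable; all sales are at a certified farmers' market — every condition holds. As to paragraphs (h)–(m): (h) is triggered (a current Provisional Registration is held), but yields to (i): (i) is engaged — the coverage ratio is 39%, meeting the 36% threshold. (j) would limit (i) — the preserves contain meat — but (k) sets (j) aside: (k) is engaged — the qualifying period is 280 days, less than the 285 days limit. (l) operates (a current Schedule A Approval is held), but is set aside by (m): (m) operates against (l): the baseline figure is 761, less than the 807 limit. So (c) applies.
Exception (d) does not apply: the preserves are made in a commercial kitchen, not a home kitchen.
Exception (e) fails — the registered capacity is 1,980 units, short of 2,350 units.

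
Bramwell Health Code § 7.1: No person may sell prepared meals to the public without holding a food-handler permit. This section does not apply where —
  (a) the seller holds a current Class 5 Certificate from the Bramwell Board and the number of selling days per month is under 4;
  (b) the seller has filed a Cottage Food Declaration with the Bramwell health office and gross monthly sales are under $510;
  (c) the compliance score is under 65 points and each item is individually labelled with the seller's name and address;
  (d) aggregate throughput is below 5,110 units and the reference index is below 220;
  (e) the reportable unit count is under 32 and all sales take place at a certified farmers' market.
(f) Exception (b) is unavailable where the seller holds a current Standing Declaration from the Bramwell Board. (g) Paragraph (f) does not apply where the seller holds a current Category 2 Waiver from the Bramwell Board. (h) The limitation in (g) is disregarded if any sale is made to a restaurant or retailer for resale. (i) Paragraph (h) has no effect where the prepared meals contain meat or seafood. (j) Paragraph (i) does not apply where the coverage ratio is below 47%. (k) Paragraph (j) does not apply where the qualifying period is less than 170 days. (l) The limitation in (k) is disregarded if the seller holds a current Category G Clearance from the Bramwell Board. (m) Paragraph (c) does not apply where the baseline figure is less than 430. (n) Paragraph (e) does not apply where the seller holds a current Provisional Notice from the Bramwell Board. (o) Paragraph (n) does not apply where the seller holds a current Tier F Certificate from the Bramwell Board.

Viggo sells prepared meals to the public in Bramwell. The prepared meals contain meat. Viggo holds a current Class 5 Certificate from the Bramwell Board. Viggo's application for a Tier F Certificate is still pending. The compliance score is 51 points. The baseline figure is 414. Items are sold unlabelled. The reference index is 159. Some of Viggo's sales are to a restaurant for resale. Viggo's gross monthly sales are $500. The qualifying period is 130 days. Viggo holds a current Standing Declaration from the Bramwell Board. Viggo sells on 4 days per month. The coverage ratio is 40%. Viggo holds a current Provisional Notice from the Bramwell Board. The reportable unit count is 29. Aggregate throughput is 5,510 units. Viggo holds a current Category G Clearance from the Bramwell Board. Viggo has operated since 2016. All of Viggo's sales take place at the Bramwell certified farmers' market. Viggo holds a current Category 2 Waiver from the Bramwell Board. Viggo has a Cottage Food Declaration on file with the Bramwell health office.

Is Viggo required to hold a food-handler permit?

Yes — Viggo must hold a food-handler permit.

Exception (a) requires that the number of selling days per month is under 4; but the number of selling days per month is 4, not under 4, so (a) is unavailable.
All of (b)'s requirements are met (a Cottage Food Declaration is on file; gross monthly sales are $500, under the $510 limit). But: (f) operates — a current Standing Declaration is held. (g) would limit (f) — a current Category 2 Waiver is held — but (h) sets (g) aside: (h) operates against (g): some sales are to a restaurant for resale. (i) operates (the prepared meals contain meat), but is itself disapplied by (j): (j) operates — the coverage ratio is 40%, below the 47% limit. (k) applies (the qualifying period is 130 days, less than the 170 days limit), but yields to (l): (l) operates against (k): a current Category G Clearance is held. (b) is therefore removed.
Exception (c) fails — items are sold unlabelled.
Exception (d) does not apply: aggregate throughput is 5,510 units, not below 5,110 units.
Exception (e) is satisfied on its face — the reportable unit count is 29, under the 32 limit; all sales are at a certified farmers' market. But: (n) operates against (e): a current Provisional Notice is held. (o) is not triggered (there is no Tier F Certificate in force), so (n) stands. So (e) is unavailable.
None of the exceptions is available; § 7.1 applies in full.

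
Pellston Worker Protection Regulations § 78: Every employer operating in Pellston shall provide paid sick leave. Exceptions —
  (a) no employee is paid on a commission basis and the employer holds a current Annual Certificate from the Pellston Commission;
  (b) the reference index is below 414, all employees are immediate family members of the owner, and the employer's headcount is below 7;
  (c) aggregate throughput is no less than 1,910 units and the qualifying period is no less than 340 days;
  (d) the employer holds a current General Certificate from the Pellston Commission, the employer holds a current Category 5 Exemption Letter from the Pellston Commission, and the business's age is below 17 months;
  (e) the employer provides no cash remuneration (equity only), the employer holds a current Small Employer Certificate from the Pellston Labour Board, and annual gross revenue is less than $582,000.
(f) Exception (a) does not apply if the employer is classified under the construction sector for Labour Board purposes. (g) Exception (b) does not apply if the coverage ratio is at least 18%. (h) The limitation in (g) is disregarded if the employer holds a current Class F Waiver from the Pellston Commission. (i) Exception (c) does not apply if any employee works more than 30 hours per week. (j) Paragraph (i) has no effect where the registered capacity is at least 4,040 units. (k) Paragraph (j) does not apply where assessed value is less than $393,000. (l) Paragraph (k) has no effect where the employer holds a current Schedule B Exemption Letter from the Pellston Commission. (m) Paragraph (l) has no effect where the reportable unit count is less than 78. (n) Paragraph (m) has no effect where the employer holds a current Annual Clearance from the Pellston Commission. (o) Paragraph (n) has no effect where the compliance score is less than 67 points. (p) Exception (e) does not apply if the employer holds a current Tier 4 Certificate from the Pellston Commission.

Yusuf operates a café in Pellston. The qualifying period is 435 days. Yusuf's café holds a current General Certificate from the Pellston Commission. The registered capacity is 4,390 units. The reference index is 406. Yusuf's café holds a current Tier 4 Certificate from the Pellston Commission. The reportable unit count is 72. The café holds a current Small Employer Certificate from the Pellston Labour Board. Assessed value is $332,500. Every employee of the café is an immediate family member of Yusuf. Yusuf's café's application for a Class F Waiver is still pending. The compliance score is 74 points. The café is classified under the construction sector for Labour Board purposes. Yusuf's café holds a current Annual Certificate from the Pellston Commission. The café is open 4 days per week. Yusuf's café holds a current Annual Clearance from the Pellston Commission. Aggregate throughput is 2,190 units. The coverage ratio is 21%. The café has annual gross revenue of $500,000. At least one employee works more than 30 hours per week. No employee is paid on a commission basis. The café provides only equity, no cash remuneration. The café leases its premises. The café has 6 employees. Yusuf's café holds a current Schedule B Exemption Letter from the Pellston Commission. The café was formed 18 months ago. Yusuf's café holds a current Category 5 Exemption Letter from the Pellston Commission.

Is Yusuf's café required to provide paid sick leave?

No — exception (c) applies; Yusuf's café is not required to provide paid sick leave.

Exception (a)'s conditions are all satisfied: no employee is paid on commission; a current Annual Certificate is held. But: (f) is triggered — the café is classified under the construction sector. So (a) is unavailable.
Exception (b)'s conditions are all satisfied: the reference index is 406, below the 414 limit; every employee is an immediate family member; the employer's headcount is 6, below the 7 limit. But applying paragraphs (g)–(h): (g) operates against (b): the coverage ratio is 21%, meeting the 18% threshold. (h), which would lift (g), is inapplicable — there is no Class F Waiver in force. (b) is therefore removed.
Exception (c) is satisfied on its face — aggregate throughput is 2,190 units, meeting the 1,910 units threshold; the qualifying period is 435 days, meeting the 340 days threshold. As to paragraphs (i)–(o): (i) would limit (c) — at least one employee exceeds 30 hours/week — but (j) sets (i) aside: (j) operates against (i): the registered capacity is 4,390 units, meeting the 4,040 units threshold. (k) would limit (j) — assessed value is $332,500, less than the $393,000 limit — but (l) sets (k) aside: (l) operates — a current Schedule B Exemption Letter is held. (m) would limit (l) — the reportable unit count is 72, less than the 78 limit — but (n) sets (m) aside: (n) operates against (m): a current Annual Clearance is held. (o), which would lift (n), is not engaged — the compliance score is 74 points, not less than 67 points. So (c) applies.
Exception (d) requires that the business's age is below 17 months; but the business's age is 18 months, not below 17 months, so (d) is unavailable.
All of (e)'s requirements are met (remuneration is equity-only; a current Small Employer Certificate is held; annual gross revenue is $500,000, less than the $582,000 limit). But applying paragraph (p): (p) applies — a current Tier 4 Certificate is held. So (e) is unavailable.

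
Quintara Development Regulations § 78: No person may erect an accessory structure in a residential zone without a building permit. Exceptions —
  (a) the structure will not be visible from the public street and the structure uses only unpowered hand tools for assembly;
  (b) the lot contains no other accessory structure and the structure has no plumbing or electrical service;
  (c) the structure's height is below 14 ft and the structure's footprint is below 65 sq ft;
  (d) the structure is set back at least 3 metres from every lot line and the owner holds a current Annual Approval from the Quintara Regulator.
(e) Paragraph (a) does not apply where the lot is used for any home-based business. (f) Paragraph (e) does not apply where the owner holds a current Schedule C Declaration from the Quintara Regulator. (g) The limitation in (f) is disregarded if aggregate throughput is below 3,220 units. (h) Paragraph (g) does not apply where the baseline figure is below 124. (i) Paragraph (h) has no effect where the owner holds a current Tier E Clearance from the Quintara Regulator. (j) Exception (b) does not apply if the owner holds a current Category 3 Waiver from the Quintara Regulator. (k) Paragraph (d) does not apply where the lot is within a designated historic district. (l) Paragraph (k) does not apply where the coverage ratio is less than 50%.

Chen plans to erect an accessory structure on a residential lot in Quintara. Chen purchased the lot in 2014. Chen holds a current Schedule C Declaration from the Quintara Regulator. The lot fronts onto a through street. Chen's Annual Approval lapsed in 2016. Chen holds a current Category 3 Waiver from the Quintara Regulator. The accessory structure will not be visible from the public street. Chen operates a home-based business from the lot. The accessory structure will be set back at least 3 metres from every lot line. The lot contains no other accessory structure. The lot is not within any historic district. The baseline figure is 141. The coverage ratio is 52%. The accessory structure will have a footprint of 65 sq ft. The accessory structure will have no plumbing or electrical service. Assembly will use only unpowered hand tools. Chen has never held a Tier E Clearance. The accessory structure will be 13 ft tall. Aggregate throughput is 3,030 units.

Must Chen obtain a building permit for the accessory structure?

Exception (a): the structure will not be visible from the street; assembly uses only hand tools — every condition holds. But applying paragraphs (e)–(i): (e) applies — a home-based business operates on the lot. (f) would limit (e) — a current Schedule C Declaration is held — but (g) sets (f) aside: (g) operates — aggregate throughput is 3,030 units, below the 3,220 units limit. (h), which would lift (g), is inapplicable — the baseline figure is 141, not below 124. So (a) is unavailable.
All of (b)'s requirements are met (the lot has no other accessory structure; there is no plumbing or electrical service). But: (j) operates against (b): a current Category 3 Waiver is held. So (b) is unavailable.
Exception (c) requires that the structure's footprint is below 65 sq ft; but the structure's footprint is 65 sq ft, not below 65 sq ft, so (c) is unavailable.
Exception (d) does not apply: no current Annual Approval is held.
No exception displaces § 78.

Yes — Chen must obtain a building permit.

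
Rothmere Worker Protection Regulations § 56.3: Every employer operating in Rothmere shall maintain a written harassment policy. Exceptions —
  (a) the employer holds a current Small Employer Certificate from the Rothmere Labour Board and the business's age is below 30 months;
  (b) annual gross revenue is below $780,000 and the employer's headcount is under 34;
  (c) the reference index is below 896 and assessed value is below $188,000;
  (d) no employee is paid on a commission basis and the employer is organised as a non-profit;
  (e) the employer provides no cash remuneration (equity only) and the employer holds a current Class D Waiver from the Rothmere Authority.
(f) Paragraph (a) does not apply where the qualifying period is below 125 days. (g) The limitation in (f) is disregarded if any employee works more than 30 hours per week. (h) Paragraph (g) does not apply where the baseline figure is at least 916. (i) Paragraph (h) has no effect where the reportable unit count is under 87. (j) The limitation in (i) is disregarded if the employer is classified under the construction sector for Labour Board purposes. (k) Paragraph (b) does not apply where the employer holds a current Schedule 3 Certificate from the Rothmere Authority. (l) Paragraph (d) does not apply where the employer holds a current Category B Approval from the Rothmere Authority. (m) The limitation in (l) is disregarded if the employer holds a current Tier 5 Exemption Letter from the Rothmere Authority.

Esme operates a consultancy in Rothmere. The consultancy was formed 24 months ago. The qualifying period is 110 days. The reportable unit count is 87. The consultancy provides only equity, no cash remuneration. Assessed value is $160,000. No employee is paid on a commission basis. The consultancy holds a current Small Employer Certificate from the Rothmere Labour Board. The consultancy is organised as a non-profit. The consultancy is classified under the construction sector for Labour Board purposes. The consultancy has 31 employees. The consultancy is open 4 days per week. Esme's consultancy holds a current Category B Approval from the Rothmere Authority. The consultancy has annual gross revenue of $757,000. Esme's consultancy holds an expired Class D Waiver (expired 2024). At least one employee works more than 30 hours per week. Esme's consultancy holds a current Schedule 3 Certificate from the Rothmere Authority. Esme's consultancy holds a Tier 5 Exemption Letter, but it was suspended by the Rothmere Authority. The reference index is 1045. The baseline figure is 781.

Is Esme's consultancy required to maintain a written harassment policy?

All of (a)'s requirements are met (a current Small Employer Certificate is held; the business's age is 24 months, below the 30 months limit). As to paragraphs (f)–(j): (f) is engaged (the qualifying period is 110 days, below the 125 days limit), but is displaced by (g): (g) operates against (f): at least one employee exceeds 30 hours/week. (h), which would lift (g), is not engaged — the baseline figure is 781, short of 916. (a) remains available.
Exception (b)'s conditions are all satisfied: annual gross revenue is $757,000, below the $780,000 limit; the employer's headcount is 31, under the 34 limit. But applying paragraph (k): (k) operates against (b): a current Schedule 3 Certificate is held. Exception (b) does not apply.
Exception (c) fails — the reference index is 1,045, not below 896.
Exception (d)'s conditions are all satisfied: no employee is paid on commission; the employer is a non-profit. However, paragraphs (l)–(m) must be considered: (l) operates against (d): a current Category B Approval is held. (m) is inapplicable (the Tier 5 Exemption Letter is not current), so (l) stands. Exception (d) does not apply.
Exception (e) fails — the Class D Waiver is not current.

No — exception (a) applies; Esme's consultancy is not required to maintain a written harassment policy.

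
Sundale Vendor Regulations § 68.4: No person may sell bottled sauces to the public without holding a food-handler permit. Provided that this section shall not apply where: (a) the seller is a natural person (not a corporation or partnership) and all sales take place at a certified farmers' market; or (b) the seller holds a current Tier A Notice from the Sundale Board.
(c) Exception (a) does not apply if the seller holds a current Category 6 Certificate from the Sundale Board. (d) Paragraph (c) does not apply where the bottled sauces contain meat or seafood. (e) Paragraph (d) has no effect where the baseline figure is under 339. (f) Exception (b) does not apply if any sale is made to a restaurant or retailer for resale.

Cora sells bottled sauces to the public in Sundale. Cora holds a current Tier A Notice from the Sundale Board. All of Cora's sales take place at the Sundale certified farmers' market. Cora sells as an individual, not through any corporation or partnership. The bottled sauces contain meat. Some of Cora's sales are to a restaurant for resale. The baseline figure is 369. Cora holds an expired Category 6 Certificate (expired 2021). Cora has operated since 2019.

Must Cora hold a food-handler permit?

No — exception (a) applies; Cora is not required to hold a food-handler permit.

All of (a)'s requirements are met (the seller is a natural person; all sales are at a certified farmers' market). Under paragraphs (c)–(e): (c), which would limit (a), is not triggered: no current Category 6 Certificate is held. (a) remains available.
Exception (b): a current Tier A Notice is held — every condition holds. But applying paragraph (f): (f) applies — some sales are to a restaurant for resale. Exception (b) does not apply.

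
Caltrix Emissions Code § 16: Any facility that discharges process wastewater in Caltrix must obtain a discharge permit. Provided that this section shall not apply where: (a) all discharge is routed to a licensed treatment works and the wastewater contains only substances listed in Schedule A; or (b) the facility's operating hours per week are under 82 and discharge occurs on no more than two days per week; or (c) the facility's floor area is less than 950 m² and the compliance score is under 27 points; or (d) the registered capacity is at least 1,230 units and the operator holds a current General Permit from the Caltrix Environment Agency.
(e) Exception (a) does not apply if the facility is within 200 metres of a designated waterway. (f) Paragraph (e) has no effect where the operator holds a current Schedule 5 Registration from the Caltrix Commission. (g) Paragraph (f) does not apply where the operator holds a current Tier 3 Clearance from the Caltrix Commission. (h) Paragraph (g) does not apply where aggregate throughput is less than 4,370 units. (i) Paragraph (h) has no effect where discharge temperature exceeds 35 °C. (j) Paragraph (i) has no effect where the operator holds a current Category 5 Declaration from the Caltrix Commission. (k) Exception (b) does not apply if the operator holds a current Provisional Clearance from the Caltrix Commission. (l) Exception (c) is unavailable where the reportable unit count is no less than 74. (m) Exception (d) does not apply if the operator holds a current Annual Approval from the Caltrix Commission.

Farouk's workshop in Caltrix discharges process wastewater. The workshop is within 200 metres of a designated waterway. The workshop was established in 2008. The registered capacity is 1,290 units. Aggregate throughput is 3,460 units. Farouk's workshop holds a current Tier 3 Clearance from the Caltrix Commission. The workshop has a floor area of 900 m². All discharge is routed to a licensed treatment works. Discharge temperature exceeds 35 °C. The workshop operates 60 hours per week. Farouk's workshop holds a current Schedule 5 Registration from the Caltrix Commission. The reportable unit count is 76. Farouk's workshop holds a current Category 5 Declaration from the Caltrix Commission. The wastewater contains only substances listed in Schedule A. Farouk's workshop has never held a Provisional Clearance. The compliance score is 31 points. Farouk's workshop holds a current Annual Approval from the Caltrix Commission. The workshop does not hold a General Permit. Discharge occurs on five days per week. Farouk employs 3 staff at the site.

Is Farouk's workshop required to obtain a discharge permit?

Exception (a) is satisfied on its face — discharge is routed to a licensed treatment works; the wastewater is Schedule-A-only. As to paragraphs (e)–(j): (e) would limit (a) — the workshop is within 200 m of a designated waterway — but (f) sets (e) aside: (f) operates against (e): a current Schedule 5 Registration is held. (g) would limit (f) — a current Tier 3 Clearance is held — but (h) sets (g) aside: (h) applies — aggregate throughput is 3,460 units, less than the 4,370 units limit. (i) would limit (h) — discharge temperature exceeds 35 °C — but (j) sets (i) aside: (j) is engaged — a current Category 5 Declaration is held. (a) remains available.
Exception (b) requires that discharge occurs on no more than two days per week; but discharge occurs on five days per week, so (b) is unavailable.
Exception (c) requires that the compliance score is under 27 points; but the compliance score is 31 points, not under 27 points, so (c) is unavailable.
Exception (d) fails — no General Permit is held.

No — exception (a) applies; Farouk's workshop is not required to obtain a discharge permit.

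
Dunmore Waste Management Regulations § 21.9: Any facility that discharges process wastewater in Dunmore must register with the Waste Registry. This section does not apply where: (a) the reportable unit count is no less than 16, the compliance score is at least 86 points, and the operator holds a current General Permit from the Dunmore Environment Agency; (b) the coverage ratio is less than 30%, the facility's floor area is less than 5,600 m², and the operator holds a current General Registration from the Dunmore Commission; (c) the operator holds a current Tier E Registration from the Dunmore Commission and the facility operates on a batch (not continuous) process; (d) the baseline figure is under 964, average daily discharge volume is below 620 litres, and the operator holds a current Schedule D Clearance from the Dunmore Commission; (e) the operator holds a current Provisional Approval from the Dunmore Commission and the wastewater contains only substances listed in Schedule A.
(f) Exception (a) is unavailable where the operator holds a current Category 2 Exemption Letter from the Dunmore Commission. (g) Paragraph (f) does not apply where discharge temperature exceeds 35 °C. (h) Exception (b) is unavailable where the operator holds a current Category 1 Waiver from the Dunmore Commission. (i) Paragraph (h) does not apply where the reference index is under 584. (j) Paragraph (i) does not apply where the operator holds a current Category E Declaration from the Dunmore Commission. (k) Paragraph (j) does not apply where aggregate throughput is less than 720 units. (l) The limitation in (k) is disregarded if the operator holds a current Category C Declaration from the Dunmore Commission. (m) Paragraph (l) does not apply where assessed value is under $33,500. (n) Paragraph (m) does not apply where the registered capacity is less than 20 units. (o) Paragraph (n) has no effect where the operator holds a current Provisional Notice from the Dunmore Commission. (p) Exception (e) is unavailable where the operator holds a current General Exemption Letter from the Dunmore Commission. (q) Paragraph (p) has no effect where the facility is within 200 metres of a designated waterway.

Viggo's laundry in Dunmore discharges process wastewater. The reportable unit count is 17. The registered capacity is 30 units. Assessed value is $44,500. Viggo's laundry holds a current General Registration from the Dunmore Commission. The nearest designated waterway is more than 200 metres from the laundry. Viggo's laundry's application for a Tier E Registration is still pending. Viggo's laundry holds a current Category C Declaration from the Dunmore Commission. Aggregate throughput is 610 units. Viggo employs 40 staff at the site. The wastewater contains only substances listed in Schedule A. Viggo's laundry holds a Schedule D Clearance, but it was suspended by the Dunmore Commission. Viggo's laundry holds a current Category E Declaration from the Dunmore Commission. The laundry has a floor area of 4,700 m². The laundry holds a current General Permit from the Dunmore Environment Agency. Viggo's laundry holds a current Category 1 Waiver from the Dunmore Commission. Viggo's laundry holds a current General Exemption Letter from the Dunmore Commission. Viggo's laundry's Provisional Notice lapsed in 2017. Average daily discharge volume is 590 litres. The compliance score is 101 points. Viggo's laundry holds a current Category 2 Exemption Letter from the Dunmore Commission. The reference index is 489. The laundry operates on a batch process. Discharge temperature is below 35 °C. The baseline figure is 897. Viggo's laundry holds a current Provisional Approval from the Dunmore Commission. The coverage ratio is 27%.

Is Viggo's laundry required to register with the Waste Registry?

Yes — Viggo's laundry must register with the Waste Registry.

All of (a)'s requirements are met (the reportable unit count is 17, meeting the 16 threshold; the compliance score is 101 points, meeting the 86 points threshold; a current General Permit is held). However, paragraphs (f)–(g) must be considered: (f) operates against (a): a current Category 2 Exemption Letter is held. (g), which would lift (f), is inapplicable — discharge temperature is below 35 °C. So (a) is unavailable.
Exception (b)'s conditions are all satisfied: the coverage ratio is 27%, less than the 30% limit; the facility's floor area is 4,700 m², less than the 5,600 m² limit; a current General Registration is held. But applying paragraphs (h)–(o): (h) applies — a current Category 1 Waiver is held. (i) would limit (h) — the reference index is 489, under the 584 limit — but (j) sets (i) aside: (j) operates against (i): a current Category E Declaration is held. (k) would limit (j) — aggregate throughput is 610 units, less than the 720 units limit — but (l) sets (k) aside: (l) operates against (k): a current Category C Declaration is held. (m) is not triggered (assessed value is $44,500, not under $33,500), so (l) stands. (b) is therefore removed.
Exception (c) fails — the Tier E Registration is not current.
Exception (d) does not apply: there is no Schedule D Clearance in force.
All of (e)'s requirements are met (a current Provisional Approval is held; the wastewater is Schedule-A-only). But applying paragraphs (p)–(q): (p) operates against (e): a current General Exemption Letter is held. (q), which would lift (p), does not operate here — the laundry is more than 200 m from any designated waterway. So (e) is unavailable.
None of the exceptions is available; § 21.9 applies in full.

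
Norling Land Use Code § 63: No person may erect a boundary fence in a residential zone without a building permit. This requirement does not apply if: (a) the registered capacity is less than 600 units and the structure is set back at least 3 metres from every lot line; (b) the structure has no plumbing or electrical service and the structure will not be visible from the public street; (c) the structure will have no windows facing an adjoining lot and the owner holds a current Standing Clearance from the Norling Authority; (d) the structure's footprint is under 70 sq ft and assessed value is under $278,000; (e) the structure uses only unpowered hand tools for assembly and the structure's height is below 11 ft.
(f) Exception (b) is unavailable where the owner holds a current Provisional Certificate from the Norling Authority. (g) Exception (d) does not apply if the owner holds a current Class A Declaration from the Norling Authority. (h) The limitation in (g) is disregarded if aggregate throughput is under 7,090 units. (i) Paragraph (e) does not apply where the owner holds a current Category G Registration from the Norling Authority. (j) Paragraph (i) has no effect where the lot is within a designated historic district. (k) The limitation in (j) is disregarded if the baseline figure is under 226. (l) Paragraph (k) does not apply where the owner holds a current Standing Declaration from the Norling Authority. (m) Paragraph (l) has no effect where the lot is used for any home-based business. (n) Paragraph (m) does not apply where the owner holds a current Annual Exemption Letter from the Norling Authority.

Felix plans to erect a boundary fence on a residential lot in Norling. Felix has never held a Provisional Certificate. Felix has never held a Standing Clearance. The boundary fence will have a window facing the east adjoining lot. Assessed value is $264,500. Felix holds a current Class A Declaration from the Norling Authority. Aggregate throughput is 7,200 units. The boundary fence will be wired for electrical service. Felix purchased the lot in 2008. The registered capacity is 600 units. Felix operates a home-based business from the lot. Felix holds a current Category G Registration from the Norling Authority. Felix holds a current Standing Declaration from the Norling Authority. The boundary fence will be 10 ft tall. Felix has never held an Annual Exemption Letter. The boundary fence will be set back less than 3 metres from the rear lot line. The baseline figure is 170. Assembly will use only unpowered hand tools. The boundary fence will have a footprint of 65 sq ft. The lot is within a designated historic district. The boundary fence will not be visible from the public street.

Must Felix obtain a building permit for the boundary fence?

Yes — Felix must obtain a building permit.

Exception (a) requires that the registered capacity is less than 600 units; but the registered capacity is 600 units, not less than 600 units, so (a) is unavailable.
Exception (b) requires that the structure has no plumbing or electrical service; but electrical service is planned, so (b) is unavailable.
Exception (c) requires that the structure will have no windows facing an adjoining lot; but a window faces an adjoining lot, so (c) is unavailable.
Exception (d): the structure's footprint is 65 sq ft, under the 70 sq ft limit; assessed value is $264,500, under the $278,000 limit — every condition holds. But applying paragraphs (g)–(h): (g) operates against (d): a current Class A Declaration is held. (h) does not operate here (aggregate throughput is 7,200 units, not under 7,090 units), so (g) stands. Exception (d) does not apply.
Exception (e)'s conditions are all satisfied: assembly uses only hand tools; the structure's height is 10 ft, below the 11 ft limit. But applying paragraphs (i)–(n): (i) operates against (e): a current Category G Registration is held. (j) would limit (i) — the lot is in a historic district — but (k) sets (j) aside: (k) is triggered — the baseline figure is 170, under the 226 limit. (l) is engaged (a current Standing Declaration is held), but yields to (m): (m) operates against (l): a home-based business operates on the lot. (n) is not engaged (there is no Annual Exemption Letter in force), so (m) stands. So (e) is unavailable.
None of the exceptions is available; § 63 applies in full.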